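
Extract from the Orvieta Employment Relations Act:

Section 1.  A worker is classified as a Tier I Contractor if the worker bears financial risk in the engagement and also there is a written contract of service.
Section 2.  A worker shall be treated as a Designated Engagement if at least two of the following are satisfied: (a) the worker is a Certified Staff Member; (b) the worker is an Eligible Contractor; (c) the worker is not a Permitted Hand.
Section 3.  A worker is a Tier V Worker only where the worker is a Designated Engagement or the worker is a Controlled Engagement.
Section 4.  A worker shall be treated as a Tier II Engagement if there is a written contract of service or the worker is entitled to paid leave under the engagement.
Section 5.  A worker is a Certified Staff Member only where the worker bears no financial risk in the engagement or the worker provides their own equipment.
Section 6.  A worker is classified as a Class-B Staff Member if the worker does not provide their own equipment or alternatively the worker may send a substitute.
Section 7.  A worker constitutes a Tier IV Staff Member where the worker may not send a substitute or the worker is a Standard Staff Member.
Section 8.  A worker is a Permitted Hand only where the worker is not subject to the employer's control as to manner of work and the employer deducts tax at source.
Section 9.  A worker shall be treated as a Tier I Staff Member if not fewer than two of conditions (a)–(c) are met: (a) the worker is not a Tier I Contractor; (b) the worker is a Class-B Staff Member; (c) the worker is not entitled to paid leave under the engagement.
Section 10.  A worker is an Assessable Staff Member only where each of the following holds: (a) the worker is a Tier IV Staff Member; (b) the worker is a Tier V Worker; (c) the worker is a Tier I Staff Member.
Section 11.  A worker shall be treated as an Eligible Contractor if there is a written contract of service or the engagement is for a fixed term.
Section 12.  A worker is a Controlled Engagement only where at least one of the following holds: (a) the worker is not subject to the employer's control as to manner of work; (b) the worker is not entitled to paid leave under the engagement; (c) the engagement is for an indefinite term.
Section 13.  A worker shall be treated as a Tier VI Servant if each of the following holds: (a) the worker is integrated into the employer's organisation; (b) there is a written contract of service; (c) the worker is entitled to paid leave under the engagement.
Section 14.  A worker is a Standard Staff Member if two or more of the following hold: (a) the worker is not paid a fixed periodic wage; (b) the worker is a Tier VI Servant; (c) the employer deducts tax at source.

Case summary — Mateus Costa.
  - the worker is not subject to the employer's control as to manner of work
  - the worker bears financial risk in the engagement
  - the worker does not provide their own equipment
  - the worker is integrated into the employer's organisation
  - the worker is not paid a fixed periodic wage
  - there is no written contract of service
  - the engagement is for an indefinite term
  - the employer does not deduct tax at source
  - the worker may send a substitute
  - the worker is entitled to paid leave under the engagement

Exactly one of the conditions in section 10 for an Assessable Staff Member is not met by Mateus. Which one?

section 13 — Tier VI Servant: [the worker is integrated into the employer's organisation? yes] AND [there is a written contract of service? no] AND [the worker is entitled to paid leave under the engagement? yes] → not satisfied.
section 14 — Standard Staff Member: the worker is not paid a fixed periodic wage? yes; Tier VI Servant (section 13)? no; the employer deducts tax at source? no — 1 of 3 hold (need ≥2) → not satisfied.
section 7 — Tier IV Staff Member: [the worker may not send a substitute? no] OR [Standard Staff Member (section 14)? no] → not satisfied.
section 5 — Certified Staff Member: [the worker bears no financial risk in the engagement? no] OR [the worker provides their own equipment? no] → not satisfied.
section 11 — Eligible Contractor: [there is a written contract of service? no] OR [the engagement is for a fixed term? no] → not satisfied.
section 8 — Permitted Hand: [the worker is not subject to the employer's control as to manner of work? yes] AND [the employer deducts tax at source? no] → not satisfied.
section 2 — Designated Engagement: Certified Staff Member (section 5)? no; Eligible Contractor (section 11)? no; not a Permitted Hand (section 8)? yes — 1 of 3 hold (need ≥2) → not satisfied.
section 12 — Controlled Engagement: [the worker is not subject to the employer's control as to manner of work? yes] OR [the worker is not entitled to paid leave under the engagement? no] OR [the engagement is for an indefinite term? yes] → satisfied.
section 3 — Tier V Worker: [Designated Engagement (section 2)? no] OR [Controlled Engagement (section 12)? yes] → satisfied.
section 1 — Tier I Contractor: [the worker bears financial risk in the engagement? yes] AND [there is a written contract of service? no] → not satisfied.
section 6 — Class-B Staff Member: [the worker does not provide their own equipment? yes] OR [the worker may send a substitute? yes] → satisfied.
section 9 — Tier I Staff Member: not a Tier I Contractor (section 1)? yes; Class-B Staff Member (section 6)? yes; the worker is not entitled to paid leave under the engagement? no — 2 of 3 hold (need ≥2) → satisfied.
section 10 — Assessable Staff Member: [Tier IV Staff Member (section 7)? no] AND [Tier V Worker (section 3)? yes] AND [Tier I Staff Member (section 9)? yes] → not satisfied.

Tier IV Staff Member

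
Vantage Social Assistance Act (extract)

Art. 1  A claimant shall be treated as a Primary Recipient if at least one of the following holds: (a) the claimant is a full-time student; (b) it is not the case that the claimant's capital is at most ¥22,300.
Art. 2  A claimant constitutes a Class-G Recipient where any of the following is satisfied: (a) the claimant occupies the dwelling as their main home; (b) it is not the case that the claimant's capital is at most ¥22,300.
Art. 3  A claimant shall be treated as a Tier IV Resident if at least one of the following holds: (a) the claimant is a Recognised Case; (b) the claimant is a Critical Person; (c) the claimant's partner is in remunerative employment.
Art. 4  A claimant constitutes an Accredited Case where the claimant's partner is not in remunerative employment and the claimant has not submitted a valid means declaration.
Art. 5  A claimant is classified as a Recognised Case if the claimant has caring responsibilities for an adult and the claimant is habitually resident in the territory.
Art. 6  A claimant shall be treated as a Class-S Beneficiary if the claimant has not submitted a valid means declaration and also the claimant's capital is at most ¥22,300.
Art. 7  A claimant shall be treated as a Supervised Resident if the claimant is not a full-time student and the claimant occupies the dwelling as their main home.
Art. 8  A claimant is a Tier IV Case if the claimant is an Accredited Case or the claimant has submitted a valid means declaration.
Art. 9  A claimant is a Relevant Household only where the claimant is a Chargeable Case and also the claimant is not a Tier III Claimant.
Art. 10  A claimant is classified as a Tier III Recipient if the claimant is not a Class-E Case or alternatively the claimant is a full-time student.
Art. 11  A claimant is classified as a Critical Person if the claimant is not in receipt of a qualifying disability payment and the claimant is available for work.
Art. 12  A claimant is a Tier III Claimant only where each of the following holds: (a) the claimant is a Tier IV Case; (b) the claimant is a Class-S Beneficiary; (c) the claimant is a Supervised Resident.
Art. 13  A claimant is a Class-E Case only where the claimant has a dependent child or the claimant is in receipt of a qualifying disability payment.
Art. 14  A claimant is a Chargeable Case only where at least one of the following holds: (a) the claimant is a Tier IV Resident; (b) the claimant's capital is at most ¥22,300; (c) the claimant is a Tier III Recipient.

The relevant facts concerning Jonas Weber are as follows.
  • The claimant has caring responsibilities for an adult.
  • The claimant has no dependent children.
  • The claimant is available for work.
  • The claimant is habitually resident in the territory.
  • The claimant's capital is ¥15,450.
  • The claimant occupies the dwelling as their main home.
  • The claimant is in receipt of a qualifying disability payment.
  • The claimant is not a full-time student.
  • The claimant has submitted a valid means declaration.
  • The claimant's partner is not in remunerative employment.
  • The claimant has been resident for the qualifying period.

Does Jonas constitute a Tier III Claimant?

Under article 4: the claimant's partner is not in remunerative employment? yes; and the claimant has not submitted a valid means declaration? no. So the claimant is not an Accredited Case.
Under article 8: Accredited Case (article 4)? no; or the claimant has submitted a valid means declaration? yes. So the claimant is a Tier IV Case.
Under article 6: the claimant has not submitted a valid means declaration? no; and claimant's capital: ¥15,450 ≤ ¥22,300? yes. So the claimant is not a Class-S Beneficiary.
Under article 7: the claimant is not a full-time student? yes; and the claimant occupies the dwelling as their main home? yes. So the claimant is a Supervised Resident.
Under article 12: Tier IV Case (article 8)? yes; and Class-S Beneficiary (article 6)? no; and Supervised Resident (article 7)? yes. So the claimant is not a Tier III Claimant.

No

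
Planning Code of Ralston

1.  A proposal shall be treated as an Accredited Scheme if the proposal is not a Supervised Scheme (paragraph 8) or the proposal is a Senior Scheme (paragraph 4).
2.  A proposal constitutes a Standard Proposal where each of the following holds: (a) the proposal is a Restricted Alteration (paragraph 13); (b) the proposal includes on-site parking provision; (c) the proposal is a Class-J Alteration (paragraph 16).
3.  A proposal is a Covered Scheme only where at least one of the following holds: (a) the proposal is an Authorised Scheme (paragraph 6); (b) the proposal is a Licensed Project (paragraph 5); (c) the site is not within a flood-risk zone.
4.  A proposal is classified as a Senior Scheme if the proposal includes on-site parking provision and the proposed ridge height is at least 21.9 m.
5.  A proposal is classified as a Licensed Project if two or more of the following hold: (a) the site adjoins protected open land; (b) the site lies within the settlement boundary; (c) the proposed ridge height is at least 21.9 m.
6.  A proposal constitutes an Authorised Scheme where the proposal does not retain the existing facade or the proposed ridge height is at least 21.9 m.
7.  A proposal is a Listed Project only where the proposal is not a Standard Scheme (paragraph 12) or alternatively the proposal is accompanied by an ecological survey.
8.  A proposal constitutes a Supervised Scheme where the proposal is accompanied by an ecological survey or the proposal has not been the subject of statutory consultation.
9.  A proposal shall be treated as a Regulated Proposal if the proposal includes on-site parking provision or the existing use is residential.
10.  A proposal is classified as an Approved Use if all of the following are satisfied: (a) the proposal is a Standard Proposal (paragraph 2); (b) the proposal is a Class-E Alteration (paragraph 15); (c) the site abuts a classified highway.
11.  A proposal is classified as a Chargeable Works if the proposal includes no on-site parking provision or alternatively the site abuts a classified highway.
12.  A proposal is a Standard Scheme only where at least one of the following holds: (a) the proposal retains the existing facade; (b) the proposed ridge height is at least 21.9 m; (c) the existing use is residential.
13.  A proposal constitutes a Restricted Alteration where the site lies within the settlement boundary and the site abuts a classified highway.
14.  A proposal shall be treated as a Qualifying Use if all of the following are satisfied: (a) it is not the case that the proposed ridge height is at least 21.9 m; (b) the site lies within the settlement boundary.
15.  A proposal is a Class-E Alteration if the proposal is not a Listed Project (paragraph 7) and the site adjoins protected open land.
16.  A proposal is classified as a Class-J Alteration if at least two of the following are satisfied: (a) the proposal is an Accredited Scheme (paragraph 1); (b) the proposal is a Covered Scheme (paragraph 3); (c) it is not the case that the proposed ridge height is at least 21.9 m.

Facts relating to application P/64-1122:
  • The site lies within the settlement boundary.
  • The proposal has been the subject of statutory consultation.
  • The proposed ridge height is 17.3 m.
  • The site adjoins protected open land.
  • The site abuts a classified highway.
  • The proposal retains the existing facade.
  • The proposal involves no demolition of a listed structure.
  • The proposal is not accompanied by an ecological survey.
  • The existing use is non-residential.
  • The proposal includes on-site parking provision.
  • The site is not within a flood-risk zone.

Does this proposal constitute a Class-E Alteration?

Yes

Under paragraph 12: the proposal retains the existing facade? yes; or proposed ridge height: 17.3 m ≥ 21.9 m? no; or the existing use is residential? no. So the proposal is a Standard Scheme.
Under paragraph 7: not a Standard Scheme (paragraph 12)? no; or the proposal is accompanied by an ecological survey? no. So the proposal is not a Listed Project.
Under paragraph 15: not a Listed Project (paragraph 7)? yes; and the site adjoins protected open land? yes. So the proposal is a Class-E Alteration.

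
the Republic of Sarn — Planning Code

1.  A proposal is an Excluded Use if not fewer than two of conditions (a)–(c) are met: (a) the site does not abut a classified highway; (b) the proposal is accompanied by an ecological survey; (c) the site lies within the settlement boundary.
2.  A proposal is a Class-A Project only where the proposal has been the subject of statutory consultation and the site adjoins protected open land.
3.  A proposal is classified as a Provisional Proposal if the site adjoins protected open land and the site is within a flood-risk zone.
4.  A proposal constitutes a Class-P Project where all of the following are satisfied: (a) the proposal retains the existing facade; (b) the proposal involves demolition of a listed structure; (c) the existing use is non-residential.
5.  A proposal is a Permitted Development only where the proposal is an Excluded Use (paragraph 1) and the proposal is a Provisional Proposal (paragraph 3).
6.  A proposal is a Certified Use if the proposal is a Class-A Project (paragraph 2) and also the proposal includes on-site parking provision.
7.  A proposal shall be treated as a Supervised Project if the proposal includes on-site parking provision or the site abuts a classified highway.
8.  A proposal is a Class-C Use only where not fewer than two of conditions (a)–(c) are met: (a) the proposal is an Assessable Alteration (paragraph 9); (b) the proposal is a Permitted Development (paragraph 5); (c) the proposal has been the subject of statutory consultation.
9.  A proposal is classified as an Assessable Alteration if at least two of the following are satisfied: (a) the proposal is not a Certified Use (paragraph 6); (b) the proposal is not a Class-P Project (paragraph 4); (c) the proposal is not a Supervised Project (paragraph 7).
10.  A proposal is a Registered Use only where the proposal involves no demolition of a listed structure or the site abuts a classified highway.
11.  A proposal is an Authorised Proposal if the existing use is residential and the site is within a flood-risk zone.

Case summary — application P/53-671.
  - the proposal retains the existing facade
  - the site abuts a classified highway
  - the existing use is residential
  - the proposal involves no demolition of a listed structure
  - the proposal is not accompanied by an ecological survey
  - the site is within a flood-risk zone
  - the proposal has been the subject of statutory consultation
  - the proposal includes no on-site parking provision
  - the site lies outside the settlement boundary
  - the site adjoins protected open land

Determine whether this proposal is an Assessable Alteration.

paragraph 2 — Class-A Project: [the proposal has been the subject of statutory consultation? yes] AND [the site adjoins protected open land? yes] → satisfied.
paragraph 6 — Certified Use: [Class-A Project (paragraph 2)? yes] AND [the proposal includes on-site parking provision? no] → not satisfied.
paragraph 4 — Class-P Project: [the proposal retains the existing facade? yes] AND [the proposal involves demolition of a listed structure? no] AND [the existing use is non-residential? no] → not satisfied.
paragraph 7 — Supervised Project: [the proposal includes on-site parking provision? no] OR [the site abuts a classified highway? yes] → satisfied.
paragraph 9 — Assessable Alteration: not a Certified Use (paragraph 6)? yes; not a Class-P Project (paragraph 4)? yes; not a Supervised Project (paragraph 7)? no — 2 of 3 hold (need ≥2) → satisfied.

Yes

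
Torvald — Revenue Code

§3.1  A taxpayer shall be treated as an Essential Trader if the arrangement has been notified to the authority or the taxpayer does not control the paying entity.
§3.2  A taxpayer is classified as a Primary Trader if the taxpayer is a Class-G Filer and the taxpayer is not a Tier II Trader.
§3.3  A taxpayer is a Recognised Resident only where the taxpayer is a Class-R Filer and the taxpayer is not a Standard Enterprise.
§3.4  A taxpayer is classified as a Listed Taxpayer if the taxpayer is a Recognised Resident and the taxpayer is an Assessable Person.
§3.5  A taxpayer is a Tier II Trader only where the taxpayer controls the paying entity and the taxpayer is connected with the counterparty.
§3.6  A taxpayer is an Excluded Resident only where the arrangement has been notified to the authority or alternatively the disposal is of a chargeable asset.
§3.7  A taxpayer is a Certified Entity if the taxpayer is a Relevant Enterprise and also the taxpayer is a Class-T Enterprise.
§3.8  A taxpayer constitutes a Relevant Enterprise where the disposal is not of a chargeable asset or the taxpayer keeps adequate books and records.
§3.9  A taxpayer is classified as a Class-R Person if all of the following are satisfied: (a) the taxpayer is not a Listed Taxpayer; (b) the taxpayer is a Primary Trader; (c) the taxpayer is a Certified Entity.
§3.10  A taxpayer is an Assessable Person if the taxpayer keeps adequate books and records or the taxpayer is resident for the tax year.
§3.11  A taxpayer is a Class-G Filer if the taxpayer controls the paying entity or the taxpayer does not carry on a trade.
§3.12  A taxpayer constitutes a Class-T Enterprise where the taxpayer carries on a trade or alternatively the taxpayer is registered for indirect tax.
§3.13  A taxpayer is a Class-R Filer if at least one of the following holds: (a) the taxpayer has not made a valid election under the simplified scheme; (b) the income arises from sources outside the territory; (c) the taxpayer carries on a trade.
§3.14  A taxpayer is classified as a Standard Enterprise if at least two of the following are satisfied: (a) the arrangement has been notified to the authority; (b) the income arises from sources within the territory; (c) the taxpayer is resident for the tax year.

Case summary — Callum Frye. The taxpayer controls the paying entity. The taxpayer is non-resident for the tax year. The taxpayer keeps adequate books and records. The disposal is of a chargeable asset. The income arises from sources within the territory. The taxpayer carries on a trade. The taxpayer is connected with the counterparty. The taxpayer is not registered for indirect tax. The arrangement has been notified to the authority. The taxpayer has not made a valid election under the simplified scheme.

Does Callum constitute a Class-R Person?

No

§3.13 — Class-R Filer: [the taxpayer has not made a valid election under the simplified scheme? yes] OR [the income arises from sources outside the territory? no] OR [the taxpayer carries on a trade? yes] → satisfied.
§3.14 — Standard Enterprise: the arrangement has been notified to the authority? yes; the income arises from sources within the territory? yes; the taxpayer is resident for the tax year? no — 2 of 3 hold (need ≥2) → satisfied.
§3.3 — Recognised Resident: [Class-R Filer (§3.13)? yes] AND [not a Standard Enterprise (§3.14)? no] → not satisfied.
§3.10 — Assessable Person: [the taxpayer keeps adequate books and records? yes] OR [the taxpayer is resident for the tax year? no] → satisfied.
§3.4 — Listed Taxpayer: [Recognised Resident (§3.3)? no] AND [Assessable Person (§3.10)? yes] → not satisfied.
§3.11 — Class-G Filer: [the taxpayer controls the paying entity? yes] OR [the taxpayer does not carry on a trade? no] → satisfied.
§3.5 — Tier II Trader: [the taxpayer controls the paying entity? yes] AND [the taxpayer is connected with the counterparty? yes] → satisfied.
§3.2 — Primary Trader: [Class-G Filer (§3.11)? yes] AND [not a Tier II Trader (§3.5)? no] → not satisfied.
§3.8 — Relevant Enterprise: [the disposal is not of a chargeable asset? no] OR [the taxpayer keeps adequate books and records? yes] → satisfied.
§3.12 — Class-T Enterprise: [the taxpayer carries on a trade? yes] OR [the taxpayer is registered for indirect tax? no] → satisfied.
§3.7 — Certified Entity: [Relevant Enterprise (§3.8)? yes] AND [Class-T Enterprise (§3.12)? yes] → satisfied.
§3.9 — Class-R Person: [not a Listed Taxpayer (§3.4)? yes] AND [Primary Trader (§3.2)? no] AND [Certified Entity (§3.7)? yes] → not satisfied.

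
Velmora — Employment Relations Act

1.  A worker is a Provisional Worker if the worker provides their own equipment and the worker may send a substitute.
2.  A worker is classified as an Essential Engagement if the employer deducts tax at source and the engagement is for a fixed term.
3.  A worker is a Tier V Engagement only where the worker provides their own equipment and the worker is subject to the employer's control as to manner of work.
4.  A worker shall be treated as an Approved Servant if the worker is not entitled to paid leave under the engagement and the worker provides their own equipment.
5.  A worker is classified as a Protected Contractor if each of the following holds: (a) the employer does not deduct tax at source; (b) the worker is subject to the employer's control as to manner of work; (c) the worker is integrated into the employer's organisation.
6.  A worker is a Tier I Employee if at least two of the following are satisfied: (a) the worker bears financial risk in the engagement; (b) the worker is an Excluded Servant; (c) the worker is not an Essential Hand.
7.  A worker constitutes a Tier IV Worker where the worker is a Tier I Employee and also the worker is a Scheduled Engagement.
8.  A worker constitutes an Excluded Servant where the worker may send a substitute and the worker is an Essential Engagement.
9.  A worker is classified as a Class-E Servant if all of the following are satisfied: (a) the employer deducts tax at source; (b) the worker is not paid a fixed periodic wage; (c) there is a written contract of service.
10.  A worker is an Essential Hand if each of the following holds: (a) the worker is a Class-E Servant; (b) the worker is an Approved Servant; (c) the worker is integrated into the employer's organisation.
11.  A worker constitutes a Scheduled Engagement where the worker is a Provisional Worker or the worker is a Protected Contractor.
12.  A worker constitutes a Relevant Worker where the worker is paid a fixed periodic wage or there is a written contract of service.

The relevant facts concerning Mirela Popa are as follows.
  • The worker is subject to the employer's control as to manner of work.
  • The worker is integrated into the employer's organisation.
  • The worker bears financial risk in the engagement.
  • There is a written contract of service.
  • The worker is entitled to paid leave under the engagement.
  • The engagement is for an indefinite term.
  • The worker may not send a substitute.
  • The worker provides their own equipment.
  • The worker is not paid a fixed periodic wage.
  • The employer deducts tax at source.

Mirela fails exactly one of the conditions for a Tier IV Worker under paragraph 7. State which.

Under paragraph 2: the employer deducts tax at source? yes; and the engagement is for a fixed term? no. So the worker is not an Essential Engagement.
Under paragraph 8: the worker may send a substitute? no; and Essential Engagement (paragraph 2)? no. So the worker is not an Excluded Servant.
Under paragraph 9: the employer deducts tax at source? yes; and the worker is not paid a fixed periodic wage? yes; and there is a written contract of service? yes. So the worker is a Class-E Servant.
Under paragraph 4: the worker is not entitled to paid leave under the engagement? no; and the worker provides their own equipment? yes. So the worker is not an Approved Servant.
Under paragraph 10: Class-E Servant (paragraph 9)? yes; and Approved Servant (paragraph 4)? no; and the worker is integrated into the employer's organisation? yes. So the worker is not an Essential Hand.
Under paragraph 6: the worker bears financial risk in the engagement? yes; Excluded Servant (paragraph 8)? no; not an Essential Hand (paragraph 10)? yes — 2 of 3 hold (need ≥2) → satisfied.
Under paragraph 1: the worker provides their own equipment? yes; and the worker may send a substitute? no. So the worker is not a Provisional Worker.
Under paragraph 5: the employer does not deduct tax at source? no; and the worker is subject to the employer's control as to manner of work? yes; and the worker is integrated into the employer's organisation? yes. So the worker is not a Protected Contractor.
Under paragraph 11: Provisional Worker (paragraph 1)? no; or Protected Contractor (paragraph 5)? no. So the worker is not a Scheduled Engagement.
Under paragraph 7: Tier I Employee (paragraph 6)? yes; and Scheduled Engagement (paragraph 11)? no. So the worker is not a Tier IV Worker.

Scheduled Engagement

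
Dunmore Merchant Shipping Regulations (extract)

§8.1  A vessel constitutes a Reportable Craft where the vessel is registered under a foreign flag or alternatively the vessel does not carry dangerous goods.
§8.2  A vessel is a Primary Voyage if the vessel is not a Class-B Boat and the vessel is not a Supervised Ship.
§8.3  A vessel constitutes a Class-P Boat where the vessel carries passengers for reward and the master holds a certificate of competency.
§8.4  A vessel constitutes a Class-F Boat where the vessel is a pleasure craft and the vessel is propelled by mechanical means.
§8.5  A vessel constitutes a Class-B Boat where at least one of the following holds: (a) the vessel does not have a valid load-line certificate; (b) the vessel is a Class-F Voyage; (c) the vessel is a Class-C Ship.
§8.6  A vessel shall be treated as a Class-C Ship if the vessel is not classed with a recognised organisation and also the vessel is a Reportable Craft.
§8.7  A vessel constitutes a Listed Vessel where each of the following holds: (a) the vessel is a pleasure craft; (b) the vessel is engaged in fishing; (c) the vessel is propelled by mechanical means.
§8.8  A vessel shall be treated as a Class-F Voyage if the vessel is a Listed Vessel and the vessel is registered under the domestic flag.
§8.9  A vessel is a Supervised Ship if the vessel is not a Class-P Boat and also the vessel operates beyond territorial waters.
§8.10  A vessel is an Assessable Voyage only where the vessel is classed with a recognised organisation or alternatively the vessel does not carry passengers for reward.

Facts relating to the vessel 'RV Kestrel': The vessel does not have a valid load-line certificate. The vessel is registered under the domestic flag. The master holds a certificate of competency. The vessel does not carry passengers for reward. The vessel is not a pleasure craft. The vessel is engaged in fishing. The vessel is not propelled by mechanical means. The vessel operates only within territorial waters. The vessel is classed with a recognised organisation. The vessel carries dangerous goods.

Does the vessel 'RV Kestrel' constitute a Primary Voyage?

§8.7 — Listed Vessel: [the vessel is a pleasure craft? no] AND [the vessel is engaged in fishing? yes] AND [the vessel is propelled by mechanical means? no] → not satisfied.
§8.8 — Class-F Voyage: [Listed Vessel (§8.7)? no] AND [the vessel is registered under the domestic flag? yes] → not satisfied.
§8.1 — Reportable Craft: [the vessel is registered under a foreign flag? no] OR [the vessel does not carry dangerous goods? no] → not satisfied.
§8.6 — Class-C Ship: [the vessel is not classed with a recognised organisation? no] AND [Reportable Craft (§8.1)? no] → not satisfied.
§8.5 — Class-B Boat: [the vessel does not have a valid load-line certificate? yes] OR [Class-F Voyage (§8.8)? no] OR [Class-C Ship (§8.6)? no] → satisfied.
§8.3 — Class-P Boat: [the vessel carries passengers for reward? no] AND [the master holds a certificate of competency? yes] → not satisfied.
§8.9 — Supervised Ship: [not a Class-P Boat (§8.3)? yes] AND [the vessel operates beyond territorial waters? no] → not satisfied.
§8.2 — Primary Voyage: [not a Class-B Boat (§8.5)? no] AND [not a Supervised Ship (§8.9)? yes] → not satisfied.

No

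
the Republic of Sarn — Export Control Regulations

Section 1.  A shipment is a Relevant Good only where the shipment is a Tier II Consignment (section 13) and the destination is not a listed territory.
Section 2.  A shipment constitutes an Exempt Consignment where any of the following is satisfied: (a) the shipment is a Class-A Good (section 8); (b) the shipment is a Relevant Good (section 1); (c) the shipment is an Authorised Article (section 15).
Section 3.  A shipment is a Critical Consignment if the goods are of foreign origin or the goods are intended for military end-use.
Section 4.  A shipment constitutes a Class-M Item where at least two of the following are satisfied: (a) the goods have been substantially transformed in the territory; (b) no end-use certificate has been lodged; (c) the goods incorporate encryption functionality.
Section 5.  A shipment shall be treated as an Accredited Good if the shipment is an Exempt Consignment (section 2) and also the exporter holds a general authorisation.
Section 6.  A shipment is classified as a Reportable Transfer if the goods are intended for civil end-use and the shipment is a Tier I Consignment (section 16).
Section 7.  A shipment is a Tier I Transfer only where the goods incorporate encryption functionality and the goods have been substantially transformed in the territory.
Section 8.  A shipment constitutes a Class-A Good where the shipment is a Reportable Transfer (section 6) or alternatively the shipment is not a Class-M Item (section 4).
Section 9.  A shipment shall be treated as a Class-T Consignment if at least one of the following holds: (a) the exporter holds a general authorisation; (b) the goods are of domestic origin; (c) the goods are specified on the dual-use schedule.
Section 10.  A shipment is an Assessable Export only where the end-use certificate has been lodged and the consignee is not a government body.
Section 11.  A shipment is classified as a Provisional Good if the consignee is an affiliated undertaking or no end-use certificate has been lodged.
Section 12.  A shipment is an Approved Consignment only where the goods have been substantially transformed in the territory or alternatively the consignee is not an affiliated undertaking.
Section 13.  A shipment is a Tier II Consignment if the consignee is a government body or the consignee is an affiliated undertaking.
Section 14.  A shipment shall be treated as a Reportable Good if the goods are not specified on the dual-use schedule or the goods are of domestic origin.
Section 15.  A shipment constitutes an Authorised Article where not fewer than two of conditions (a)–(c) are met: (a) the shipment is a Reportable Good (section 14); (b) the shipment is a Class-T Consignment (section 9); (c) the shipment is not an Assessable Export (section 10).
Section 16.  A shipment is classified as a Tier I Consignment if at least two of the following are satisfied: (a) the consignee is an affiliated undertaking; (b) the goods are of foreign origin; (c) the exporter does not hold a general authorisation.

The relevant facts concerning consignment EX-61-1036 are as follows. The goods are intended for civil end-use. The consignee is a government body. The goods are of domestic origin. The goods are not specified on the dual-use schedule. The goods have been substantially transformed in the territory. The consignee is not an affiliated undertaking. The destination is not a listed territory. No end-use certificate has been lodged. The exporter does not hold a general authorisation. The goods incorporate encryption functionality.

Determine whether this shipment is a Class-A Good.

Under section 16: the consignee is an affiliated undertaking? no; the goods are of foreign origin? no; the exporter does not hold a general authorisation? yes — 1 of 3 hold (need ≥2) → not satisfied.
Under section 6: the goods are intended for civil end-use? yes; and Tier I Consignment (section 16)? no. So the shipment is not a Reportable Transfer.
Under section 4: the goods have been substantially transformed in the territory? yes; no end-use certificate has been lodged? yes; the goods incorporate encryption functionality? yes — 3 of 3 hold (need ≥2) → satisfied.
Under section 8: Reportable Transfer (section 6)? no; or not a Class-M Item (section 4)? no. So the shipment is not a Class-A Good.

No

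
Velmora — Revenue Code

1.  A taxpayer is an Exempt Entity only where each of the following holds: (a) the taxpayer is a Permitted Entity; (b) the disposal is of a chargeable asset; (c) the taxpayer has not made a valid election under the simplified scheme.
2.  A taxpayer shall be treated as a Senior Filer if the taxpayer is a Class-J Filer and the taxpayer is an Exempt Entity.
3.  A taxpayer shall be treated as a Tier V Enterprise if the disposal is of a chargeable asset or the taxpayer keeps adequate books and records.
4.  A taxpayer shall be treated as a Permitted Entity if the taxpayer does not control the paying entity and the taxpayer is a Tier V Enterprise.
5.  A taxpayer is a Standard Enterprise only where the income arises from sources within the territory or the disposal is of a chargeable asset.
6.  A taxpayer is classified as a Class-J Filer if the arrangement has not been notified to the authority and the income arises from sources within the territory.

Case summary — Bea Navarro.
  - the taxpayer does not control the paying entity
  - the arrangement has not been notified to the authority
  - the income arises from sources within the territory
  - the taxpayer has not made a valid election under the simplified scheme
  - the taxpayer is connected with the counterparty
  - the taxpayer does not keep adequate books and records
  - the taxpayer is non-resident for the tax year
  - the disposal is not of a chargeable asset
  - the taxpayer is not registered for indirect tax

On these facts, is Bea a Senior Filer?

paragraph 6 — Class-J Filer: [the arrangement has not been notified to the authority? yes] AND [the income arises from sources within the territory? yes] → satisfied.
paragraph 3 — Tier V Enterprise: [the disposal is of a chargeable asset? no] OR [the taxpayer keeps adequate books and records? no] → not satisfied.
paragraph 4 — Permitted Entity: [the taxpayer does not control the paying entity? yes] AND [Tier V Enterprise (paragraph 3)? no] → not satisfied.
paragraph 1 — Exempt Entity: [Permitted Entity (paragraph 4)? no] AND [the disposal is of a chargeable asset? no] AND [the taxpayer has not made a valid election under the simplified scheme? yes] → not satisfied.
paragraph 2 — Senior Filer: [Class-J Filer (paragraph 6)? yes] AND [Exempt Entity (paragraph 1)? no] → not satisfied.

No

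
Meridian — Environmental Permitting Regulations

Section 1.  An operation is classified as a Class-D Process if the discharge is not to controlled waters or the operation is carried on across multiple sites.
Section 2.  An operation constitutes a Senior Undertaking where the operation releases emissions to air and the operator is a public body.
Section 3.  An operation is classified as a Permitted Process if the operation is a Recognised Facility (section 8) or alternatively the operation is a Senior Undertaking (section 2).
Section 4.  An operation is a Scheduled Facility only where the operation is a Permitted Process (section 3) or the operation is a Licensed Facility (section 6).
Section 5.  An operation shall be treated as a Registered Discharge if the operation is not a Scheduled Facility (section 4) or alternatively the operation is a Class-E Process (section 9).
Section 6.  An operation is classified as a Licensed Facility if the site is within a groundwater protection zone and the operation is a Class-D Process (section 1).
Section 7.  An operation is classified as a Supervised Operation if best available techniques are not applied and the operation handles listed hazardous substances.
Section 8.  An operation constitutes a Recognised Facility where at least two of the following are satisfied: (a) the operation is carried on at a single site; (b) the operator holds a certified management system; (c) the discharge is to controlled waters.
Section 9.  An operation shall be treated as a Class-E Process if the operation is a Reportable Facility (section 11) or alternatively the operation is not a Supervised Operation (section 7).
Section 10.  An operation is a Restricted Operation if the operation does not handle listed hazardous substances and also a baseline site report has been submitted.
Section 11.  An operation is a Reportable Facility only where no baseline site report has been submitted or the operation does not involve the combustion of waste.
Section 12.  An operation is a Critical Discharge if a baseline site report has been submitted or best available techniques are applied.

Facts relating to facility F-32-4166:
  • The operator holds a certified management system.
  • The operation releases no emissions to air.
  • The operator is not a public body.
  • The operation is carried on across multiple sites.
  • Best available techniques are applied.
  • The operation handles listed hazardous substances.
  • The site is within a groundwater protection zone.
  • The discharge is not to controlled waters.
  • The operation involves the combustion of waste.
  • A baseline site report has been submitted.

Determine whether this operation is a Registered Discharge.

Yes

Under section 8: the operation is carried on at a single site? no; the operator holds a certified management system? yes; the discharge is to controlled waters? no — 1 of 3 hold (need ≥2) → not satisfied.
Under section 2: the operation releases emissions to air? no; and the operator is a public body? no. So the operation is not a Senior Undertaking.
Under section 3: Recognised Facility (section 8)? no; or Senior Undertaking (section 2)? no. So the operation is not a Permitted Process.
Under section 1: the discharge is not to controlled waters? yes; or the operation is carried on across multiple sites? yes. So the operation is a Class-D Process.
Under section 6: the site is within a groundwater protection zone? yes; and Class-D Process (section 1)? yes. So the operation is a Licensed Facility.
Under section 4: Permitted Process (section 3)? no; or Licensed Facility (section 6)? yes. So the operation is a Scheduled Facility.
Under section 11: no baseline site report has been submitted? no; or the operation does not involve the combustion of waste? no. So the operation is not a Reportable Facility.
Under section 7: best available techniques are not applied? no; and the operation handles listed hazardous substances? yes. So the operation is not a Supervised Operation.
Under section 9: Reportable Facility (section 11)? no; or not a Supervised Operation (section 7)? yes. So the operation is a Class-E Process.
Under section 5: not a Scheduled Facility (section 4)? no; or Class-E Process (section 9)? yes. So the operation is a Registered Discharge.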